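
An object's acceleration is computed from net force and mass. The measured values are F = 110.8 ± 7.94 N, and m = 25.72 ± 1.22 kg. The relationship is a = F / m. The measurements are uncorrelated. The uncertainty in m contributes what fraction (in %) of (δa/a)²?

30.5%

(δa/a)² = (1·δF/F)² + (-1·δm/m)²
  F term: (1×0.0717)² = 0.00514
  m term: (-1×0.0474)² = 0.00225
Total = 0.00739. Share from m = 0.00225/0.00739 = 0.305.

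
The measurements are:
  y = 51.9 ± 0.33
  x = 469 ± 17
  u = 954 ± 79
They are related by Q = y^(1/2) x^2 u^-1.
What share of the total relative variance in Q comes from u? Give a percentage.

56.6%

(δQ/Q)² = (½·δy/y)² + (2·δx/x)² + (-1·δu/u)²
  y term: (0.5×0.00636)² = 1.01e-05
  x term: (2×0.0362)² = 0.00526
  u term: (-1×0.0828)² = 0.00686
Total = 0.0121. Share from u = 0.00686/0.0121 = 0.566.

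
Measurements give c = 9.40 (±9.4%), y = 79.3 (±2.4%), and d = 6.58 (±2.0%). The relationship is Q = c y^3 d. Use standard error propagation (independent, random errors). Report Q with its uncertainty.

(3.08 ± 0.370) × 10^7

Relative error in a monomial: (δQ/Q)² = Σ (nᵢ · δxᵢ/xᵢ)².
  (1·δc/c)² = (1×0.0940)² = 0.00884;  (3·δy/y)² = (3×0.0240)² = 0.00518;  (1·δd/d)² = (1×0.0200)² = 0.000400
δQ/Q = √(0.0144) = 0.120
Q = 3.08e+07, so δQ = 0.120 × 3.08e+07 = 3.7e+06.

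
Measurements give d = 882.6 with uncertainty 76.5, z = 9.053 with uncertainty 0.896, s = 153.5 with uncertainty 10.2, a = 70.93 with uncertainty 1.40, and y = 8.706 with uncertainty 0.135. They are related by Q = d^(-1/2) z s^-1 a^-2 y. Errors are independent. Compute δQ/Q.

Q is a product of powers, so relative uncertainties combine in quadrature:
  (−½·δd/d)² = (-0.5×0.0867)² = 0.00188;  (1·δz/z)² = (1×0.0990)² = 0.00980;  (-1·δs/s)² = (-1×0.0664)² = 0.00442;  (-2·δa/a)² = (-2×0.0197)² = 0.00156;  (1·δy/y)² = (1×0.0155)² = 0.000240
δQ/Q = √(0.0179) = 0.134

0.134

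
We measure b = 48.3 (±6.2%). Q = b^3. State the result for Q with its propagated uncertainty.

Products/powers → add relative errors in quadrature, weighted by exponent:
  (3·δb/b)² = (3×0.0620)² = 0.0346
δQ/Q = √(0.0346) = 0.186
Q = 1.13e+05, so δQ = 0.186 × 1.13e+05 = 21000.

(1.13 ± 0.210) × 10^5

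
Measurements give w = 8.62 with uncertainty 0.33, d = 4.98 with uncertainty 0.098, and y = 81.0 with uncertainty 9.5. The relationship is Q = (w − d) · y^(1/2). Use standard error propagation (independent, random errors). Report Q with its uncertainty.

Let u = w − d = 3.64. δu = √(δw² + δd²) = √(0.109 + 0.00960) = 0.344, so δu/u = 0.0946.
Q is then a monomial in u, y:
δQ/Q = √((δu/u)² + (½·δy/y)²) = √(0.00894 + 0.00344) = 0.111
Q = 32.8, so δQ = 0.111 × 32.8 = 3.65.

32.8 ± 3.65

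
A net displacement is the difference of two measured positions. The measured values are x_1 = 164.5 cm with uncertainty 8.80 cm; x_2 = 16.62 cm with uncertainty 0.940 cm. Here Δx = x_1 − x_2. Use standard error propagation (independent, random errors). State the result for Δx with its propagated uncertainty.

147.9 ± 8.85 cm

Sums and differences: (δΔx)² = Σ (cᵢ δxᵢ)².
  (δx_1)² = 77.4;  (δx_2)² = 0.884
δΔx = √(78.3) = 8.85 cm
Δx = 147.9 cm.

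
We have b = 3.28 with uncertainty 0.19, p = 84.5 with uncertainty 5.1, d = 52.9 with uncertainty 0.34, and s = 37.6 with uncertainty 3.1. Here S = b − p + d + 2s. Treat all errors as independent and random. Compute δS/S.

0.171

Absolute uncertainties add in quadrature for a linear combination:
  (δb)² = 0.0361;  (δp)² = 26.0;  (δd)² = 0.116;  (2·δs)² = 38.4
δS = √(64.6) = 8.04
S = 46.9, so δS/S = 8.04/46.9 = 0.171.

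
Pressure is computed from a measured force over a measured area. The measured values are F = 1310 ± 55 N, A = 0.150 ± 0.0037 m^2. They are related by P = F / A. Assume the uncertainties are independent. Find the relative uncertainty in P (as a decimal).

Relative error in a monomial: (δP/P)² = Σ (nᵢ · δxᵢ/xᵢ)².
  (1·δF/F)² = (1×0.0420)² = 0.00176;  (-1·δA/A)² = (-1×0.0247)² = 0.000608
δP/P = √(0.00237) = 0.0487

0.0487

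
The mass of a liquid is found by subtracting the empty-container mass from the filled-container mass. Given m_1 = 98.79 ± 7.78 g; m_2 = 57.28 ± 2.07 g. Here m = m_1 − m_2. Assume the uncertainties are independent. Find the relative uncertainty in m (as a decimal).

0.194

Absolute uncertainties add in quadrature for a linear combination:
  (δm_1)² = 60.5;  (δm_2)² = 4.28
δm = √(64.8) = 8.05 g
m = 41.51 g, so δm/m = 8.05/41.51 = 0.194.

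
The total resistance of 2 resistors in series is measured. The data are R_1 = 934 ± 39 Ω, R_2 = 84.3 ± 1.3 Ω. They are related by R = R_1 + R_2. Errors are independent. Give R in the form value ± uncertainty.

1020 ± 39.0 Ω

R is a linear combination, so absolute uncertainties add in quadrature:
  (δR_1)² = 1520;  (δR_2)² = 1.69
δR = √(1520) = 39.0 Ω
R = 1020 Ω.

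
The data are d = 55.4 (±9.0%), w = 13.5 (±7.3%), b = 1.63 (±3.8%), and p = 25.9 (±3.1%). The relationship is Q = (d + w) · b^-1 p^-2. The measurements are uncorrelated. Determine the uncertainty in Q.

Let u = d + w = 68.9. δu = √(δd² + δw²) = √(24.9 + 0.971) = 5.08, so δu/u = 0.0738.
Q is then a monomial in u, b, p:
δQ/Q = √((δu/u)² + (-1·δb/b)² + (-2·δp/p)²) = √(0.00544 + 0.00144 + 0.00384) = 0.104
Q = 0.0630, so δQ = 0.104 × 0.0630 = 0.00653.

0.00653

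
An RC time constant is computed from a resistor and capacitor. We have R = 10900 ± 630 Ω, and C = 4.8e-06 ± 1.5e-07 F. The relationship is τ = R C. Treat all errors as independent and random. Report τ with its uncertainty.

Each factor contributes (exponent × relative error)² to (δτ/τ)²:
  (1·δR/R)² = (1×0.0578)² = 0.00334;  (1·δC/C)² = (1×0.0312)² = 0.000977
δτ/τ = √(0.00432) = 0.0657
τ = 0.0523 s, so δτ = 0.0657 × 0.0523 = 0.00344 s.

0.0523 ± 0.00344 s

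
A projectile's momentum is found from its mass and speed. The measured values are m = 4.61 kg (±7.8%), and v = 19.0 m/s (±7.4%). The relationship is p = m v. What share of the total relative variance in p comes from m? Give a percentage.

52.6%

(δp/p)² = (1·δm/m)² + (1·δv/v)²
  m term: (1×0.0780)² = 0.00608
  v term: (1×0.0740)² = 0.00548
Total = 0.0116. Share from m = 0.00608/0.0116 = 0.526.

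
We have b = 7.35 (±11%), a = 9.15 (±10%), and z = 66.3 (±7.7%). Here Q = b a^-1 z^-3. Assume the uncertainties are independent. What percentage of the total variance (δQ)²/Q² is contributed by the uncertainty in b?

(δQ/Q)² = (1·δb/b)² + (-1·δa/a)² + (-3·δz/z)²
  b term: (1×0.110)² = 0.0121
  a term: (-1×0.100)² = 0.0100
  z term: (-3×0.0770)² = 0.0534
Total = 0.0755. Share from b = 0.0121/0.0755 = 0.160.

16.0%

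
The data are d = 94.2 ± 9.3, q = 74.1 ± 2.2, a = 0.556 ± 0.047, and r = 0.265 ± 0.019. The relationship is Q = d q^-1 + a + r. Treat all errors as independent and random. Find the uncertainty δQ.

0.141

Let p = d·q^-1 = 1.27. δp/p = √((1·δd/d)² + (-1·δq/q)²) = √(0.00975 + 0.000881) = 0.103, so δp = 0.131.
Q = p + a + r: δQ = √(δp² + δa² + δr²) = √(0.0172 + 0.00221 + 0.000361) = 0.141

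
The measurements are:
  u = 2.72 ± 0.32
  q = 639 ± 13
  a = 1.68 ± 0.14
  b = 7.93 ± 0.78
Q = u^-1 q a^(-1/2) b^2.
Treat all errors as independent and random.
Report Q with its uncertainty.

Q is a product of powers, so relative uncertainties combine in quadrature:
  (-1·δu/u)² = (-1×0.118)² = 0.0138;  (1·δq/q)² = (1×0.0203)² = 0.000414;  (−½·δa/a)² = (-0.5×0.0833)² = 0.00174;  (2·δb/b)² = (2×0.0984)² = 0.0387
δQ/Q = √(0.0547) = 0.234
Q = 11400, so δQ = 0.234 × 11400 = 2670.

11400 ± 2670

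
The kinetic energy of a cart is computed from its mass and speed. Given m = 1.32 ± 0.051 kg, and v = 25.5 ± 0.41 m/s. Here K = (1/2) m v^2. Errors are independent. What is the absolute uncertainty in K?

21.6 J

Products/powers → add relative errors in quadrature, weighted by exponent:
  (1·δm/m)² = (1×0.0386)² = 0.00149;  (2·δv/v)² = (2×0.0161)² = 0.00103
δK/K = √(0.00253) = 0.0503
K = 429 J, so δK = 0.0503 × 429 = 21.6 J.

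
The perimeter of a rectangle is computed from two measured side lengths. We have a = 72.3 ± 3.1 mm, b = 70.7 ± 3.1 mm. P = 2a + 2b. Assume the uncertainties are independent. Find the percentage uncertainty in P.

3.07%

Each term contributes (cᵢ δxᵢ)² to (δP)²:
  (2·δa)² = 38.4;  (2·δb)² = 38.4
δP = √(76.9) = 8.77 mm
P = 286 mm, so δP/P = 8.77/286 = 0.0307.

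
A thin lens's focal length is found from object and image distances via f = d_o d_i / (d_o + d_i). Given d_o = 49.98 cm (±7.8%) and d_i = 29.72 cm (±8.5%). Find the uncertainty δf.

∂f/∂d_o = (d_i/(d_o+d_i))² = 0.139;  ∂f/∂d_i = (d_o/(d_o+d_i))² = 0.393
δf = √((∂f/∂d_o · δd_o)² + (∂f/∂d_i · δd_i)²) = √(0.294 + 0.987) = 1.13 cm

1.13 cm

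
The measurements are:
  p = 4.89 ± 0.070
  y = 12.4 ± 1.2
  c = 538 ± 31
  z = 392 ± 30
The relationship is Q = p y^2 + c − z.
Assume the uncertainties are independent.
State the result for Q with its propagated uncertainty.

898 ± 152

Let w = p·y^2 = 752. δw/w = √((1·δp/p)² + (2·δy/y)²) = √(0.000205 + 0.0375) = 0.194, so δw = 146.
Q = w + c − z: δQ = √(δw² + δc² + δz²) = √(21300 + 961 + 900) = 152
Q = 898.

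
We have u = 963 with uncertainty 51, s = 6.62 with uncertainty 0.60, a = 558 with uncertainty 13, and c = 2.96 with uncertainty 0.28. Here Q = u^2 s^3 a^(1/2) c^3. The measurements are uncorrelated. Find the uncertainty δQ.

6.71e+10

For a monomial Q ∝ u^2, s^3, a^(1/2), c^3, fractional errors add in quadrature:
  (2·δu/u)² = (2×0.0530)² = 0.0112;  (3·δs/s)² = (3×0.0906)² = 0.0739;  (½·δa/a)² = (0.5×0.0233)² = 0.000136;  (3·δc/c)² = (3×0.0946)² = 0.0805
δQ/Q = √(0.166) = 0.407
Q = 1.65e+11, so δQ = 0.407 × 1.65e+11 = 6.71e+10.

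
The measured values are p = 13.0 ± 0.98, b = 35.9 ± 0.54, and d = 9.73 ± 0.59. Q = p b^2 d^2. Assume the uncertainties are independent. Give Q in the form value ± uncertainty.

Q is a product of powers, so relative uncertainties combine in quadrature:
  (1·δp/p)² = (1×0.0754)² = 0.00568;  (2·δb/b)² = (2×0.0150)² = 0.000905;  (2·δd/d)² = (2×0.0606)² = 0.0147
δQ/Q = √(0.0213) = 0.146
Q = 1.59e+06, so δQ = 0.146 × 1.59e+06 = 2.31e+05.

(1.59 ± 0.231) × 10^6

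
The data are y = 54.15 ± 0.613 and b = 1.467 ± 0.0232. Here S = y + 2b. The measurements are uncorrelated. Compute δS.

Each term contributes (cᵢ δxᵢ)² to (δS)²:
  (δy)² = 0.376;  (2·δb)² = 0.00215
δS = √(0.378) = 0.615

0.615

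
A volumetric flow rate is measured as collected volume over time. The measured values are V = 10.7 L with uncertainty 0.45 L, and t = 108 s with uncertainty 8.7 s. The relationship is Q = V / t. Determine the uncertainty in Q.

0.00900 L/s

Since Q is a product/quotient, work with relative uncertainties:
  (1·δV/V)² = (1×0.0421)² = 0.00177;  (-1·δt/t)² = (-1×0.0806)² = 0.00649
δQ/Q = √(0.00826) = 0.0909
Q = 0.0991 L/s, so δQ = 0.0909 × 0.0991 = 0.00900 L/s.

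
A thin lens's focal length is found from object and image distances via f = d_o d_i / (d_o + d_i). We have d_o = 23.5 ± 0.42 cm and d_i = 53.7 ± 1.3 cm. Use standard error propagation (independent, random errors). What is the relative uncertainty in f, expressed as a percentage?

1.45%

∂f/∂d_o = (d_i/(d_o+d_i))² = 0.484;  ∂f/∂d_i = (d_o/(d_o+d_i))² = 0.0927
δf = √((∂f/∂d_o · δd_o)² + (∂f/∂d_i · δd_i)²) = √(0.0413 + 0.0145) = 0.236 cm
f = 16.3 cm, so δf/f = 0.236/16.3 = 0.0145.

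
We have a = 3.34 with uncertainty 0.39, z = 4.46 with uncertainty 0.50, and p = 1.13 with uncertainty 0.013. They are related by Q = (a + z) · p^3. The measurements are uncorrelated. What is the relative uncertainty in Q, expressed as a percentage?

Let u = a + z = 7.80. δu = √(δa² + δz²) = √(0.152 + 0.250) = 0.634, so δu/u = 0.0813.
Q is then a monomial in u, p:
δQ/Q = √((δu/u)² + (3·δp/p)²) = √(0.00661 + 0.00119) = 0.0883

8.83%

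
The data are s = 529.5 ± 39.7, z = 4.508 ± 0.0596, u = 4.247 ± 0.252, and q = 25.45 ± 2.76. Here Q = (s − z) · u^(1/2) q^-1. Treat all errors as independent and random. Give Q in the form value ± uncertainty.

Let w = s − z = 525.0. δw = √(δs² + δz²) = √(1580 + 0.00355) = 39.7, so δw/w = 0.0756.
Q is then a monomial in w, u, q:
δQ/Q = √((δw/w)² + (½·δu/u)² + (-1·δq/q)²) = √(0.00572 + 0.000880 + 0.0118) = 0.135
Q = 42.51, so δQ = 0.135 × 42.51 = 5.76.

42.51 ± 5.76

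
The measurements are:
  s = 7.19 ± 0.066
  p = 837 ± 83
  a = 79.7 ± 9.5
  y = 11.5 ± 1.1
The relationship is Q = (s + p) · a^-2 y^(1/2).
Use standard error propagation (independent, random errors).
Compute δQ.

0.118

Let u = s + p = 844. δu = √(δs² + δp²) = √(0.00436 + 6890) = 83.0, so δu/u = 0.0983.
Q is then a monomial in u, a, y:
δQ/Q = √((δu/u)² + (-2·δa/a)² + (½·δy/y)²) = √(0.00967 + 0.0568 + 0.00229) = 0.262
Q = 0.451, so δQ = 0.262 × 0.451 = 0.118.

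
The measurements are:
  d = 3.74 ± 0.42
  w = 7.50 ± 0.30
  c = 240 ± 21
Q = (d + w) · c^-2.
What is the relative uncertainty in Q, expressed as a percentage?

18.1%

Let u = d + w = 11.2. δu = √(δd² + δw²) = √(0.176 + 0.0900) = 0.516, so δu/u = 0.0459.
Q is then a monomial in u, c:
δQ/Q = √((δu/u)² + (-2·δc/c)²) = √(0.00211 + 0.0306) = 0.181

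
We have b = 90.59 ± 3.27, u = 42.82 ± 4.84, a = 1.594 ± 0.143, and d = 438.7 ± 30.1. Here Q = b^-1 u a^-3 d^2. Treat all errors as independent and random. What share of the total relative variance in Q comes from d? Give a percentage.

17.9%

(δQ/Q)² = (-1·δb/b)² + (1·δu/u)² + (-3·δa/a)² + (2·δd/d)²
  b term: (-1×0.0361)² = 0.00130
  u term: (1×0.113)² = 0.0128
  a term: (-3×0.0897)² = 0.0724
  d term: (2×0.0686)² = 0.0188
Total = 0.105. Share from d = 0.0188/0.105 = 0.179.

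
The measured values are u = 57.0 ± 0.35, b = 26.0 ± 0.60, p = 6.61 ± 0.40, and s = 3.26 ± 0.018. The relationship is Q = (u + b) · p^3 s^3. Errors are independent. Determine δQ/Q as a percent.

Let w = u + b = 83.0. δw = √(δu² + δb²) = √(0.122 + 0.360) = 0.695, so δw/w = 0.00837.
Q is then a monomial in w, p, s:
δQ/Q = √((δw/w)² + (3·δp/p)² + (3·δs/s)²) = √(7e-05 + 0.0330 + 0.000274) = 0.182

18.2%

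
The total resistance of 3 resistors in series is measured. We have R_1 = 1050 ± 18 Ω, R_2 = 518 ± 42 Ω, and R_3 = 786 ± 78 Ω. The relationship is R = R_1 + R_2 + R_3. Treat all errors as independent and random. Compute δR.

Sums and differences: (δR)² = Σ (cᵢ δxᵢ)².
  (δR_1)² = 324;  (δR_2)² = 1760;  (δR_3)² = 6080
δR = √(8170) = 90.4 Ω

90.4 Ω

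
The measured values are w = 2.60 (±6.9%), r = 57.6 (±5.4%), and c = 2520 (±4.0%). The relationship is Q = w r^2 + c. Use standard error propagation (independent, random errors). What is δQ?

1110

Let p = w·r^2 = 8630. δp/p = √((1·δw/w)² + (2·δr/r)²) = √(0.00476 + 0.0117) = 0.128, so δp = 1110.
Q = p + c: δQ = √(δp² + δc²) = √(1.22e+06 + 10200) = 1110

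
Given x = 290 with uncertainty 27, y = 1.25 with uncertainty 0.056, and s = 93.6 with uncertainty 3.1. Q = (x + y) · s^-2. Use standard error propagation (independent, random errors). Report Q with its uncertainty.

Let u = x + y = 291. δu = √(δx² + δy²) = √(729 + 0.00314) = 27.0, so δu/u = 0.0927.
Q is then a monomial in u, s:
δQ/Q = √((δu/u)² + (-2·δs/s)²) = √(0.00859 + 0.00439) = 0.114
Q = 0.0332, so δQ = 0.114 × 0.0332 = 0.00379.

0.0332 ± 0.00379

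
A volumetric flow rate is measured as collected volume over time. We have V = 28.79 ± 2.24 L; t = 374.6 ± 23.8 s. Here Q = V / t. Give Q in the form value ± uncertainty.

Each factor contributes (exponent × relative error)² to (δQ/Q)²:
  (1·δV/V)² = (1×0.0778)² = 0.00605;  (-1·δt/t)² = (-1×0.0635)² = 0.00404
δQ/Q = √(0.0101) = 0.100
Q = 0.07686 L/s, so δQ = 0.100 × 0.07686 = 0.00772 L/s.

0.07686 ± 0.00772 L/s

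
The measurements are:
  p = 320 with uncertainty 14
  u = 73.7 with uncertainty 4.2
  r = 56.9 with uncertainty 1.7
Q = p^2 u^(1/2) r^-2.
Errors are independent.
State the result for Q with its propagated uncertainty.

272 ± 29.8

For a monomial Q ∝ p^2, u^(1/2), r^-2, fractional errors add in quadrature:
  (2·δp/p)² = (2×0.0437)² = 0.00766;  (½·δu/u)² = (0.5×0.0570)² = 0.000812;  (-2·δr/r)² = (-2×0.0299)² = 0.00357
δQ/Q = √(0.0120) = 0.110
Q = 272, so δQ = 0.110 × 272 = 29.8.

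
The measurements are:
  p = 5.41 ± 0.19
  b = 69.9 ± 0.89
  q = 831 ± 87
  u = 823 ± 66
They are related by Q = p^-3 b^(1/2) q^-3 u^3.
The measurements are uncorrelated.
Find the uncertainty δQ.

Each factor contributes (exponent × relative error)² to (δQ/Q)²:
  (-3·δp/p)² = (-3×0.0351)² = 0.0111;  (½·δb/b)² = (0.5×0.0127)² = 4.05e-05;  (-3·δq/q)² = (-3×0.105)² = 0.0986;  (3·δu/u)² = (3×0.0802)² = 0.0579
δQ/Q = √(0.168) = 0.409
Q = 0.0513, so δQ = 0.409 × 0.0513 = 0.0210.

0.0210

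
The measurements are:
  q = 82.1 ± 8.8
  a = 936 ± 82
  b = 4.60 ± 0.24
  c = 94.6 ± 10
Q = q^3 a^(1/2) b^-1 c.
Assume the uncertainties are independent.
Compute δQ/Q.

Relative error in a monomial: (δQ/Q)² = Σ (nᵢ · δxᵢ/xᵢ)².
  (3·δq/q)² = (3×0.107)² = 0.103;  (½·δa/a)² = (0.5×0.0876)² = 0.00192;  (-1·δb/b)² = (-1×0.0522)² = 0.00272;  (1·δc/c)² = (1×0.106)² = 0.0112
δQ/Q = √(0.119) = 0.345

0.345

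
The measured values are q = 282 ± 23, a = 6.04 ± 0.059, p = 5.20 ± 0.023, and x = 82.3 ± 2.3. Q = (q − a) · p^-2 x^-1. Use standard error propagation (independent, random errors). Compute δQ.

0.0110

Let u = q − a = 276. δu = √(δq² + δa²) = √(529 + 0.00348) = 23.0, so δu/u = 0.0833.
Q is then a monomial in u, p, x:
δQ/Q = √((δu/u)² + (-2·δp/p)² + (-1·δx/x)²) = √(0.00695 + 7.83e-05 + 0.000781) = 0.0884
Q = 0.124, so δQ = 0.0884 × 0.124 = 0.0110.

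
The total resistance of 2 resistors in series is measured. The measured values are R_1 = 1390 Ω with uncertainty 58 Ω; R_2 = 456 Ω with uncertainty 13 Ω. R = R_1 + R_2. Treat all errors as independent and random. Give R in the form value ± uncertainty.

For a sum/difference, combine absolute errors in quadrature:
  (δR_1)² = 3360;  (δR_2)² = 169
δR = √(3530) = 59.4 Ω
R = 1850 Ω.

1850 ± 59.4 Ω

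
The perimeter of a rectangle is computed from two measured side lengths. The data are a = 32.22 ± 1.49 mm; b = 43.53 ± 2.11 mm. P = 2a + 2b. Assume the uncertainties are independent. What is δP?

For a sum/difference, combine absolute errors in quadrature:
  (2·δa)² = 8.88;  (2·δb)² = 17.8
δP = √(26.7) = 5.17 mm

5.17 mm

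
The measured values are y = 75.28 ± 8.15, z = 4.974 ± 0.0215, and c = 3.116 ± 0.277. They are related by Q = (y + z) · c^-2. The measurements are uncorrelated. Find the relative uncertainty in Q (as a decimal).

Let u = y + z = 80.25. δu = √(δy² + δz²) = √(66.4 + 0.000462) = 8.15, so δu/u = 0.102.
Q is then a monomial in u, c:
δQ/Q = √((δu/u)² + (-2·δc/c)²) = √(0.0103 + 0.0316) = 0.205

0.205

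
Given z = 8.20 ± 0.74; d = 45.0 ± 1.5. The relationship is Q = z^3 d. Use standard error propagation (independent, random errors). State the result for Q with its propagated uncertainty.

Since Q is a product/quotient, work with relative uncertainties:
  (3·δz/z)² = (3×0.0902)² = 0.0733;  (1·δd/d)² = (1×0.0333)² = 0.00111
δQ/Q = √(0.0744) = 0.273
Q = 24800, so δQ = 0.273 × 24800 = 6770.

24800 ± 6770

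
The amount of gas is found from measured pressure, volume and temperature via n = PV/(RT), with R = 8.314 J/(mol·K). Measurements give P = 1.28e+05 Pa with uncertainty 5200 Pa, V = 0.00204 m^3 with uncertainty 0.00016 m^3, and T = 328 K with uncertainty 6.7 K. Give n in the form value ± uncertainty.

For a monomial n ∝ P, V, T^-1, fractional errors add in quadrature:
  (1·δP/P)² = (1×0.0406)² = 0.00165;  (1·δV/V)² = (1×0.0784)² = 0.00615;  (-1·δT/T)² = (-1×0.0204)² = 0.000417
δn/n = √(0.00822) = 0.0907
n = 0.0958 mol, so δn = 0.0907 × 0.0958 = 0.00868 mol.

0.0958 ± 0.00868 mol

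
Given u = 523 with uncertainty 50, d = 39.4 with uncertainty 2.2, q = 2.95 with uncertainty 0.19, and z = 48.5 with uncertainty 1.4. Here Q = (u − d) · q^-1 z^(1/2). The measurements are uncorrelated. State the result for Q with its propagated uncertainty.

Let w = u − d = 484. δw = √(δu² + δd²) = √(2500 + 4.84) = 50.0, so δw/w = 0.103.
Q is then a monomial in w, q, z:
δQ/Q = √((δw/w)² + (-1·δq/q)² + (½·δz/z)²) = √(0.0107 + 0.00415 + 0.000208) = 0.123
Q = 1140, so δQ = 0.123 × 1140 = 140.

1140 ± 140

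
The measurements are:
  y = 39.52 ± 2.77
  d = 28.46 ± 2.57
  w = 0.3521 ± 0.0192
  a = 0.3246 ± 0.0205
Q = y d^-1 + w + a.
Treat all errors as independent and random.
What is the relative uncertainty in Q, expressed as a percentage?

7.81%

Let p = y·d^-1 = 1.389. δp/p = √((1·δy/y)² + (-1·δd/d)²) = √(0.00491 + 0.00815) = 0.114, so δp = 0.159.
Q = p + w + a: δQ = √(δp² + δw² + δa²) = √(0.0252 + 0.000369 + 0.000420) = 0.161
Q = 2.065, so δQ/Q = 0.161/2.065 = 0.0781.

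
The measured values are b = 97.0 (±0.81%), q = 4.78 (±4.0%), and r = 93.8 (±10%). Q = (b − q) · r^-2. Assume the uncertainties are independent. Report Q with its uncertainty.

Let u = b − q = 92.2. δu = √(δb² + δq²) = √(0.617 + 0.0366) = 0.809, so δu/u = 0.00877.
Q is then a monomial in u, r:
δQ/Q = √((δu/u)² + (-2·δr/r)²) = √(7.69e-05 + 0.0400) = 0.200
Q = 0.0105, so δQ = 0.200 × 0.0105 = 0.00210.

0.0105 ± 0.00210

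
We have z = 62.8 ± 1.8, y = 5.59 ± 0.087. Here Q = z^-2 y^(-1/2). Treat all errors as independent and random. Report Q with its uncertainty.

Since Q is a product/quotient, work with relative uncertainties:
  (-2·δz/z)² = (-2×0.0287)² = 0.00329;  (−½·δy/y)² = (-0.5×0.0156)² = 6.06e-05
δQ/Q = √(0.00335) = 0.0579
Q = 0.000107, so δQ = 0.0579 × 0.000107 = 6.2e-06.

(1.07 ± 0.0620) × 10^-4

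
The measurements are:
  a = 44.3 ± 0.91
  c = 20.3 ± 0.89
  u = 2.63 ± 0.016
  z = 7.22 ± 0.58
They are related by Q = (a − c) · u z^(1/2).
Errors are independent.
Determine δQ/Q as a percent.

6.68%

Let w = a − c = 24.0. δw = √(δa² + δc²) = √(0.828 + 0.792) = 1.27, so δw/w = 0.0530.
Q is then a monomial in w, u, z:
δQ/Q = √((δw/w)² + (1·δu/u)² + (½·δz/z)²) = √(0.00281 + 3.7e-05 + 0.00161) = 0.0668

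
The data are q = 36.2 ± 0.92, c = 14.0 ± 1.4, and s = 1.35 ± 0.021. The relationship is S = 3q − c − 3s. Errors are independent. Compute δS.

Absolute uncertainties add in quadrature for a linear combination:
  (3·δq)² = 7.62;  (δc)² = 1.96;  (3·δs)² = 0.00397
δS = √(9.58) = 3.10

3.10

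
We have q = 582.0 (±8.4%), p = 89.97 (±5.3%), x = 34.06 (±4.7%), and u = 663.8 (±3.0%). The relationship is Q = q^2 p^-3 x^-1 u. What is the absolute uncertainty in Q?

Products/powers → add relative errors in quadrature, weighted by exponent:
  (2·δq/q)² = (2×0.0840)² = 0.0282;  (-3·δp/p)² = (-3×0.0530)² = 0.0253;  (-1·δx/x)² = (-1×0.0470)² = 0.00221;  (1·δu/u)² = (1×0.0300)² = 0.000900
δQ/Q = √(0.0566) = 0.238
Q = 9.065, so δQ = 0.238 × 9.065 = 2.16.

2.16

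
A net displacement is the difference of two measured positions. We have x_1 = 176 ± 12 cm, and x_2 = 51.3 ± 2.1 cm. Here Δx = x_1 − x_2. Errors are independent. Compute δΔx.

Each term contributes (cᵢ δxᵢ)² to (δΔx)²:
  (δx_1)² = 144;  (δx_2)² = 4.41
δΔx = √(148) = 12.2 cm

12.2 cm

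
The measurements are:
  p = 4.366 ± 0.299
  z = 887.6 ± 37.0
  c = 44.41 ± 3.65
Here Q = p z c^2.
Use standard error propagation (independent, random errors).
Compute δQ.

1.4e+06

Each factor contributes (exponent × relative error)² to (δQ/Q)²:
  (1·δp/p)² = (1×0.0685)² = 0.00469;  (1·δz/z)² = (1×0.0417)² = 0.00174;  (2·δc/c)² = (2×0.0822)² = 0.0270
δQ/Q = √(0.0334) = 0.183
Q = 7.643e+06, so δQ = 0.183 × 7.643e+06 = 1.4e+06.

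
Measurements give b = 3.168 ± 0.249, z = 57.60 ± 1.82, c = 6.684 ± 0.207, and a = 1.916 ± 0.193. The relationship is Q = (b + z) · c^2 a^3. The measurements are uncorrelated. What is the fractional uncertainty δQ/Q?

Let u = b + z = 60.77. δu = √(δb² + δz²) = √(0.0620 + 3.31) = 1.84, so δu/u = 0.0302.
Q is then a monomial in u, c, a:
δQ/Q = √((δu/u)² + (2·δc/c)² + (3·δa/a)²) = √(0.000914 + 0.00384 + 0.0913) = 0.310

0.310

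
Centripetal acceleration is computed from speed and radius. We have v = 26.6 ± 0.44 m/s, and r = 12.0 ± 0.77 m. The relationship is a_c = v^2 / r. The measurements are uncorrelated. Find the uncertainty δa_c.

4.26 m/s^2

a_c is a product of powers, so relative uncertainties combine in quadrature:
  (2·δv/v)² = (2×0.0165)² = 0.00109;  (-1·δr/r)² = (-1×0.0642)² = 0.00412
δa_c/a_c = √(0.00521) = 0.0722
a_c = 59.0 m/s^2, so δa_c = 0.0722 × 59.0 = 4.26 m/s^2.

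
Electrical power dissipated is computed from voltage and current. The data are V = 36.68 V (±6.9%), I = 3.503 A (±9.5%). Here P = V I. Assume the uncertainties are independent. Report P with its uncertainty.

128.5 ± 15.1 W

Products/powers → add relative errors in quadrature, weighted by exponent:
  (1·δV/V)² = (1×0.0690)² = 0.00476;  (1·δI/I)² = (1×0.0950)² = 0.00903
δP/P = √(0.0138) = 0.117
P = 128.5 W, so δP = 0.117 × 128.5 = 15.1 W.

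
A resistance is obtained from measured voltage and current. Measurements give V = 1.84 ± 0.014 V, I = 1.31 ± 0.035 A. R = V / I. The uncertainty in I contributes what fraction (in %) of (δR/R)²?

(δR/R)² = (1·δV/V)² + (-1·δI/I)²
  V term: (1×0.00761)² = 5.79e-05
  I term: (-1×0.0267)² = 0.000714
Total = 0.000772. Share from I = 0.000714/0.000772 = 0.925.

92.5%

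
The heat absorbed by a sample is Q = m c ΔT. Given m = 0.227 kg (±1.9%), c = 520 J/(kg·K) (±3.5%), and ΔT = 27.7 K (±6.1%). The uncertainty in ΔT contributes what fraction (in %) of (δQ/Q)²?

(δQ/Q)² = (1·δm/m)² + (1·δc/c)² + (1·δΔT/ΔT)²
  m term: (1×0.0190)² = 0.000361
  c term: (1×0.0350)² = 0.00123
  ΔT term: (1×0.0610)² = 0.00372
Total = 0.00531. Share from ΔT = 0.00372/0.00531 = 0.701.

70.1%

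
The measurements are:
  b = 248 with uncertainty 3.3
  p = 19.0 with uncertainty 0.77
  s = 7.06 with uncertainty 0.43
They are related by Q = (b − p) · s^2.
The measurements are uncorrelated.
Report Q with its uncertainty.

Let u = b − p = 229. δu = √(δb² + δp²) = √(10.9 + 0.593) = 3.39, so δu/u = 0.0148.
Q is then a monomial in u, s:
δQ/Q = √((δu/u)² + (2·δs/s)²) = √(0.000219 + 0.0148) = 0.123
Q = 11400, so δQ = 0.123 × 11400 = 1400.

11400 ± 1400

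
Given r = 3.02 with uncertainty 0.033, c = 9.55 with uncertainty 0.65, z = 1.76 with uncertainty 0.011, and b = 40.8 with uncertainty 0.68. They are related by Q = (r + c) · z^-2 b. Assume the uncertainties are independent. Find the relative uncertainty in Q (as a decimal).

Let u = r + c = 12.6. δu = √(δr² + δc²) = √(0.00109 + 0.423) = 0.651, so δu/u = 0.0518.
Q is then a monomial in u, z, b:
δQ/Q = √((δu/u)² + (-2·δz/z)² + (1·δb/b)²) = √(0.00268 + 0.000156 + 0.000278) = 0.0558

0.0558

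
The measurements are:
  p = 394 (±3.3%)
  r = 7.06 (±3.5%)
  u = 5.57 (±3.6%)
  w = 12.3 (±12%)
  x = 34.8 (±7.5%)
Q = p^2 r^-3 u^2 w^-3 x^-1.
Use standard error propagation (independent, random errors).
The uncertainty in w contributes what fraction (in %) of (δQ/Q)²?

(δQ/Q)² = (2·δp/p)² + (-3·δr/r)² + (2·δu/u)² + (-3·δw/w)² + (-1·δx/x)²
  p term: (2×0.0330)² = 0.00436
  r term: (-3×0.0350)² = 0.0110
  u term: (2×0.0360)² = 0.00518
  w term: (-3×0.120)² = 0.130
  x term: (-1×0.0750)² = 0.00562
Total = 0.156. Share from w = 0.130/0.156 = 0.832.

83.2%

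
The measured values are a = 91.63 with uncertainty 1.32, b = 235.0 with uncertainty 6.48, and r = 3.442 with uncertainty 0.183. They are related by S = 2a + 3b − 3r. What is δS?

Absolute uncertainties add in quadrature for a linear combination:
  (2·δa)² = 6.97;  (3·δb)² = 378;  (3·δr)² = 0.301
δS = √(385) = 19.6

19.6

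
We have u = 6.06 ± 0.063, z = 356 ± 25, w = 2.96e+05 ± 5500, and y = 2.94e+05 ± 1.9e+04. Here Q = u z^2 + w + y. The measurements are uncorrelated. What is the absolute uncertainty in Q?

1.1e+05

Let p = u·z^2 = 7.68e+05. δp/p = √((1·δu/u)² + (2·δz/z)²) = √(0.000108 + 0.0197) = 0.141, so δp = 1.08e+05.
Q = p + w + y: δQ = √(δp² + δw² + δy²) = √(1.17e+10 + 3.02e+07 + 3.61e+08) = 1.1e+05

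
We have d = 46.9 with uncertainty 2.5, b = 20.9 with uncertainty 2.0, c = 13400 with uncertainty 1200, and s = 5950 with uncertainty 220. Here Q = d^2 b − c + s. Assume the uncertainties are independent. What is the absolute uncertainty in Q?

Let p = d^2·b = 46000. δp/p = √((2·δd/d)² + (1·δb/b)²) = √(0.0114 + 0.00916) = 0.143, so δp = 6590.
Q = p − c + s: δQ = √(δp² + δc² + δs²) = √(4.34e+07 + 1.44e+06 + 48400) = 6700

6700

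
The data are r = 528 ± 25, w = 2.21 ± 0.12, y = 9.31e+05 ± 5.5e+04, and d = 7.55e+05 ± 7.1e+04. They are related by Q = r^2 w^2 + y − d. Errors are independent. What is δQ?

Let p = r^2·w^2 = 1.36e+06. δp/p = √((2·δr/r)² + (2·δw/w)²) = √(0.00897 + 0.0118) = 0.144, so δp = 1.96e+05.
Q = p + y − d: δQ = √(δp² + δy² + δd²) = √(3.85e+10 + 3.02e+09 + 5.04e+09) = 2.16e+05

2.16e+05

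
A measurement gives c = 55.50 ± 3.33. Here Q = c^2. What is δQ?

370

Q ∝ c^2, so δQ/Q = |2| · δc/c = 2 × 0.0600 = 0.120.
Q = 3080, so δQ = 0.120 × 3080 = 370.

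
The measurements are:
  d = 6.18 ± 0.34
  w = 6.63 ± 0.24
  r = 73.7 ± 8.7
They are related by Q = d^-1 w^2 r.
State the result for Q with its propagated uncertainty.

Q is a product of powers, so relative uncertainties combine in quadrature:
  (-1·δd/d)² = (-1×0.0550)² = 0.00303;  (2·δw/w)² = (2×0.0362)² = 0.00524;  (1·δr/r)² = (1×0.118)² = 0.0139
δQ/Q = √(0.0222) = 0.149
Q = 524, so δQ = 0.149 × 524 = 78.1.

524 ± 78.1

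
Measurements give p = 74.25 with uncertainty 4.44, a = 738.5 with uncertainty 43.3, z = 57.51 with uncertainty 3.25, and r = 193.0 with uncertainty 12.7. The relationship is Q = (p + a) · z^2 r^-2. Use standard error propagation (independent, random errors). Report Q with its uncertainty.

72.17 ± 13.1

Let u = p + a = 812.8. δu = √(δp² + δa²) = √(19.7 + 1870) = 43.5, so δu/u = 0.0536.
Q is then a monomial in u, z, r:
δQ/Q = √((δu/u)² + (2·δz/z)² + (-2·δr/r)²) = √(0.00287 + 0.0128 + 0.0173) = 0.182
Q = 72.17, so δQ = 0.182 × 72.17 = 13.1.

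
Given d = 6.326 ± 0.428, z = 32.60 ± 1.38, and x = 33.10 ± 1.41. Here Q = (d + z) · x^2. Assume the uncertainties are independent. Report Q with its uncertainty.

42650 ± 3960

Let u = d + z = 38.93. δu = √(δd² + δz²) = √(0.183 + 1.90) = 1.44, so δu/u = 0.0371.
Q is then a monomial in u, x:
δQ/Q = √((δu/u)² + (2·δx/x)²) = √(0.00138 + 0.00726) = 0.0929
Q = 42650, so δQ = 0.0929 × 42650 = 3960.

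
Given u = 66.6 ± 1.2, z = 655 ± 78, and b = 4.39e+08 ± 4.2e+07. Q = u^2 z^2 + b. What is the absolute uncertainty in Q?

4.6e+08

Let p = u^2·z^2 = 1.9e+09. δp/p = √((2·δu/u)² + (2·δz/z)²) = √(0.00130 + 0.0567) = 0.241, so δp = 4.58e+08.
Q = p + b: δQ = √(δp² + δb²) = √(2.1e+17 + 1.76e+15) = 4.6e+08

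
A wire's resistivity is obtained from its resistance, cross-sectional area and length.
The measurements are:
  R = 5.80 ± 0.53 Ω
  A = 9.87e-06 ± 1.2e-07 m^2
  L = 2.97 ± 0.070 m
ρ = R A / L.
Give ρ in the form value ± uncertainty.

(1.93 ± 0.183) × 10^-5 Ω·m

Since ρ is a product/quotient, work with relative uncertainties:
  (1·δR/R)² = (1×0.0914)² = 0.00835;  (1·δA/A)² = (1×0.0122)² = 0.000148;  (-1·δL/L)² = (-1×0.0236)² = 0.000555
δρ/ρ = √(0.00905) = 0.0951
ρ = 1.93e-05 Ω·m, so δρ = 0.0951 × 1.93e-05 = 1.83e-06 Ω·m.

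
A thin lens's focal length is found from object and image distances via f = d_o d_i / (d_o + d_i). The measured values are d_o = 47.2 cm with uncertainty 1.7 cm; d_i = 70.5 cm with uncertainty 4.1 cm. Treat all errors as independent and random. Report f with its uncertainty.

∂f/∂d_o = (d_i/(d_o+d_i))² = 0.359;  ∂f/∂d_i = (d_o/(d_o+d_i))² = 0.161
δf = √((∂f/∂d_o · δd_o)² + (∂f/∂d_i · δd_i)²) = √(0.372 + 0.435) = 0.898 cm
f = 28.3 cm.

28.3 ± 0.898 cm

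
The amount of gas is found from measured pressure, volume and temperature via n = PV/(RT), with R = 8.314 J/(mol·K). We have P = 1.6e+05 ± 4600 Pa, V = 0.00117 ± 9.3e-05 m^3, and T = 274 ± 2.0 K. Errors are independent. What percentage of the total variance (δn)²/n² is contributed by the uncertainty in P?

(δn/n)² = (1·δP/P)² + (1·δV/V)² + (-1·δT/T)²
  P term: (1×0.0288)² = 0.000827
  V term: (1×0.0795)² = 0.00632
  T term: (-1×0.00730)² = 5.33e-05
Total = 0.00720. Share from P = 0.000827/0.00720 = 0.115.

11.5%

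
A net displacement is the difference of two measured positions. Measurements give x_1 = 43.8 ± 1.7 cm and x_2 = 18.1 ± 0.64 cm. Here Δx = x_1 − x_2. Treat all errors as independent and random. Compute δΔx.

Sums and differences: (δΔx)² = Σ (cᵢ δxᵢ)².
  (δx_1)² = 2.89;  (δx_2)² = 0.410
δΔx = √(3.30) = 1.82 cm

1.82 cm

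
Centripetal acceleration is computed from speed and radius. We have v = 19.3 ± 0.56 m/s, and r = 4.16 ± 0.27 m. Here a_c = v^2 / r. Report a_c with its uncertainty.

Since a_c is a product/quotient, work with relative uncertainties:
  (2·δv/v)² = (2×0.0290)² = 0.00337;  (-1·δr/r)² = (-1×0.0649)² = 0.00421
δa_c/a_c = √(0.00758) = 0.0871
a_c = 89.5 m/s^2, so δa_c = 0.0871 × 89.5 = 7.80 m/s^2.

89.5 ± 7.80 m/s^2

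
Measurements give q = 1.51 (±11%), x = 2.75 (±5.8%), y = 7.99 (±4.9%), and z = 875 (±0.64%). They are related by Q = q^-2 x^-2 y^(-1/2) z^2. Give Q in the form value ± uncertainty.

Products/powers → add relative errors in quadrature, weighted by exponent:
  (-2·δq/q)² = (-2×0.110)² = 0.0484;  (-2·δx/x)² = (-2×0.0580)² = 0.0135;  (−½·δy/y)² = (-0.5×0.0490)² = 0.000600;  (2·δz/z)² = (2×0.00640)² = 0.000164
δQ/Q = √(0.0626) = 0.250
Q = 15700, so δQ = 0.250 × 15700 = 3930.

15700 ± 3930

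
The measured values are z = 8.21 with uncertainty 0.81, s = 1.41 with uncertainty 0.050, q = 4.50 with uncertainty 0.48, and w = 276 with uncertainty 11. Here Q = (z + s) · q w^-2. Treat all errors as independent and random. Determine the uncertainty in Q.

Let u = z + s = 9.62. δu = √(δz² + δs²) = √(0.656 + 0.00250) = 0.812, so δu/u = 0.0844.
Q is then a monomial in u, q, w:
δQ/Q = √((δu/u)² + (1·δq/q)² + (-2·δw/w)²) = √(0.00712 + 0.0114 + 0.00635) = 0.158
Q = 0.000568, so δQ = 0.158 × 0.000568 = 8.96e-05.

8.96e-05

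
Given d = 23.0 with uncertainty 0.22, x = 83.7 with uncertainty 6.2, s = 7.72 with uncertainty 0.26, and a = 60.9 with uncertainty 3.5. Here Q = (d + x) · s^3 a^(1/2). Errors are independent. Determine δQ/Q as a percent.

Let u = d + x = 107. δu = √(δd² + δx²) = √(0.0484 + 38.4) = 6.20, so δu/u = 0.0581.
Q is then a monomial in u, s, a:
δQ/Q = √((δu/u)² + (3·δs/s)² + (½·δa/a)²) = √(0.00338 + 0.0102 + 0.000826) = 0.120

12.0%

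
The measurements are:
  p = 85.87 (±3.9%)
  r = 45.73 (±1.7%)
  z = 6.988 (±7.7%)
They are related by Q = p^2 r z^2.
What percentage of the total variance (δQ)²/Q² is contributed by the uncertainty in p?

(δQ/Q)² = (2·δp/p)² + (1·δr/r)² + (2·δz/z)²
  p term: (2×0.0390)² = 0.00608
  r term: (1×0.0170)² = 0.000289
  z term: (2×0.0770)² = 0.0237
Total = 0.0301. Share from p = 0.00608/0.0301 = 0.202.

20.2%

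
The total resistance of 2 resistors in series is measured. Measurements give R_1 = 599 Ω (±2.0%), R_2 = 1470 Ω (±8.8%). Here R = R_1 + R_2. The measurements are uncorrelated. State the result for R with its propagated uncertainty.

2070 ± 130 Ω

R is a linear combination, so absolute uncertainties add in quadrature:
  (δR_1)² = 144;  (δR_2)² = 16700
δR = √(16900) = 130 Ω
R = 2070 Ω.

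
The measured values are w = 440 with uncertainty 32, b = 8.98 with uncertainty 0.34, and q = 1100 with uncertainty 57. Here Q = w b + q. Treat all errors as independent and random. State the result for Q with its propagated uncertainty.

Let p = w·b = 3950. δp/p = √((1·δw/w)² + (1·δb/b)²) = √(0.00529 + 0.00143) = 0.0820, so δp = 324.
Q = p + q: δQ = √(δp² + δq²) = √(1.05e+05 + 3250) = 329
Q = 5050.

5050 ± 329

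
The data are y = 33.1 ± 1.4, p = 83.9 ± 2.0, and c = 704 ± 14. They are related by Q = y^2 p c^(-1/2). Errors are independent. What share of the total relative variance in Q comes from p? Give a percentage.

7.26%

(δQ/Q)² = (2·δy/y)² + (1·δp/p)² + (−½·δc/c)²
  y term: (2×0.0423)² = 0.00716
  p term: (1×0.0238)² = 0.000568
  c term: (-0.5×0.0199)² = 9.89e-05
Total = 0.00782. Share from p = 0.000568/0.00782 = 0.0726.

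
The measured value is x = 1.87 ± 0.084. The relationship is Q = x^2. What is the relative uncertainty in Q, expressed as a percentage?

Q is a product of powers, so relative uncertainties combine in quadrature:
  (2·δx/x)² = (2×0.0449)² = 0.00807
δQ/Q = √(0.00807) = 0.0898

8.98%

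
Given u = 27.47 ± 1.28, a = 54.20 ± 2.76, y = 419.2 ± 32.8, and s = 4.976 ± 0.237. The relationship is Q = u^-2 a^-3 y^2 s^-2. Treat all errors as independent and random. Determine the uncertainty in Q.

Relative error in a monomial: (δQ/Q)² = Σ (nᵢ · δxᵢ/xᵢ)².
  (-2·δu/u)² = (-2×0.0466)² = 0.00868;  (-3·δa/a)² = (-3×0.0509)² = 0.0233;  (2·δy/y)² = (2×0.0782)² = 0.0245;  (-2·δs/s)² = (-2×0.0476)² = 0.00907
δQ/Q = √(0.0656) = 0.256
Q = 5.907e-05, so δQ = 0.256 × 5.907e-05 = 1.51e-05.

1.51e-05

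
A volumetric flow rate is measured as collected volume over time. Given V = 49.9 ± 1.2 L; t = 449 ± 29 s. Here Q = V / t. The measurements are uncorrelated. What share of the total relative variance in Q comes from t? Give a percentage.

(δQ/Q)² = (1·δV/V)² + (-1·δt/t)²
  V term: (1×0.0240)² = 0.000578
  t term: (-1×0.0646)² = 0.00417
Total = 0.00475. Share from t = 0.00417/0.00475 = 0.878.

87.8%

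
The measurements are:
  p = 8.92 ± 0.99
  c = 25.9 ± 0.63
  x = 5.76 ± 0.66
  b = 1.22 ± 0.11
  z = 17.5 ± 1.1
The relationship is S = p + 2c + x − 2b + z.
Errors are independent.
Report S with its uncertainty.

81.5 ± 2.06

Sums and differences: (δS)² = Σ (cᵢ δxᵢ)².
  (δp)² = 0.980;  (2·δc)² = 1.59;  (δx)² = 0.436;  (2·δb)² = 0.0484;  (δz)² = 1.21
δS = √(4.26) = 2.06
S = 81.5.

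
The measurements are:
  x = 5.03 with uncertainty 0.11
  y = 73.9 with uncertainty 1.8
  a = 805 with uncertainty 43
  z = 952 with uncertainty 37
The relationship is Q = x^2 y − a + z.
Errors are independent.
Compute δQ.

109

Let p = x^2·y = 1870. δp/p = √((2·δx/x)² + (1·δy/y)²) = √(0.00191 + 0.000593) = 0.0501, so δp = 93.6.
Q = p − a + z: δQ = √(δp² + δa² + δz²) = √(8760 + 1850 + 1370) = 109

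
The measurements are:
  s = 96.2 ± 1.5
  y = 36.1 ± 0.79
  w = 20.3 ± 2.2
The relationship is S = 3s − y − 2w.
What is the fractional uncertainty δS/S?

For a sum/difference, combine absolute errors in quadrature:
  (3·δs)² = 20.2;  (δy)² = 0.624;  (2·δw)² = 19.4
δS = √(40.2) = 6.34
S = 212, so δS/S = 6.34/212 = 0.0299.

0.0299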